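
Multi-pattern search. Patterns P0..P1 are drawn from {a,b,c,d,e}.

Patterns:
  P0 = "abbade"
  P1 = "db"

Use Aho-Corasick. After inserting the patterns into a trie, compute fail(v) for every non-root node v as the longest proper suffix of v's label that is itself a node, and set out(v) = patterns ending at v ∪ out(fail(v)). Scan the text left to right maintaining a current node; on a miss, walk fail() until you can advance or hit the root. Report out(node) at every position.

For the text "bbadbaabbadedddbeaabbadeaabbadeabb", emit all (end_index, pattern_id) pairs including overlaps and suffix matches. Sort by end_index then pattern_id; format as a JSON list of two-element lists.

Build automaton:
Trie (insert patterns):
  n0 'ε': a→1 d→7
  n1 'a': b→2
  n2 'ab': b→3
  n3 'abb': a→4
  n4 'abba': d→5
  n5 'abbad': e→6
  n6 'abbade': ·  ←P0
  n7 'd': b→8
  n8 'db': ·  ←P1

BFS fail/out derivation:
  fail(1) 'a': from fail(0)=0 chase 'a': 0 ⇒ 0;  out=∅∪out(0)=∅
  fail(7) 'd': from fail(0)=0 chase 'd': 0 ⇒ 0;  out=∅∪out(0)=∅
  fail(2) 'ab': from fail(1)=0 chase 'b': 0 ⇒ 0;  out=∅∪out(0)=∅
  fail(8) 'db': from fail(7)=0 chase 'b': 0 ⇒ 0;  out={1}∪out(0)={1}
  fail(3) 'abb': from fail(2)=0 chase 'b': 0 ⇒ 0;  out=∅∪out(0)=∅
  fail(4) 'abba': from fail(3)=0 chase 'a': 0 ⇒ 1;  out=∅∪out(1)=∅
  fail(5) 'abbad': from fail(4)=1 chase 'd': 1→0 ⇒ 7;  out=∅∪out(7)=∅
  fail(6) 'abbade': from fail(5)=7 chase 'e': 7→0 ⇒ 0;  out={0}∪out(0)={0}

Run:
[0] read 'b'  n0⇒n0
[1] read 'b'  n0⇒n0
[2] read 'a'  n0⇒n1
[3] read 'd'  n1⇒n7 ·f
[4] read 'b'  n7⇒n8  ** P1@[3:4]
[5] read 'a'  n8⇒n1 ·f
[6] read 'a'  n1⇒n1 ·f
[7] read 'b'  n1⇒n2
[8] read 'b'  n2⇒n3
[9] read 'a'  n3⇒n4
[10] read 'd'  n4⇒n5
[11] read 'e'  n5⇒n6  ** P0@[6:11]
[12] read 'd'  n6⇒n7 ·f
[13] read 'd'  n7⇒n7 ·f
[14] read 'd'  n7⇒n7 ·f
[15] read 'b'  n7⇒n8  ** P1@[14:15]
[16] read 'e'  n8⇒n0 ·f
[17] read 'a'  n0⇒n1
[18] read 'a'  n1⇒n1 ·f
[19] read 'b'  n1⇒n2
[20] read 'b'  n2⇒n3
[21] read 'a'  n3⇒n4
[22] read 'd'  n4⇒n5
[23] read 'e'  n5⇒n6  ** P0@[18:23]
[24] read 'a'  n6⇒n1 ·f
[25] read 'a'  n1⇒n1 ·f
[26] read 'b'  n1⇒n2
[27] read 'b'  n2⇒n3
[28] read 'a'  n3⇒n4
[29] read 'd'  n4⇒n5
[30] read 'e'  n5⇒n6  ** P0@[25:30]
[31] read 'a'  n6⇒n1 ·f
[32] read 'b'  n1⇒n2
[33] read 'b'  n2⇒n3

Result: [[4,1],[11,0],[15,1],[23,0],[30,0]]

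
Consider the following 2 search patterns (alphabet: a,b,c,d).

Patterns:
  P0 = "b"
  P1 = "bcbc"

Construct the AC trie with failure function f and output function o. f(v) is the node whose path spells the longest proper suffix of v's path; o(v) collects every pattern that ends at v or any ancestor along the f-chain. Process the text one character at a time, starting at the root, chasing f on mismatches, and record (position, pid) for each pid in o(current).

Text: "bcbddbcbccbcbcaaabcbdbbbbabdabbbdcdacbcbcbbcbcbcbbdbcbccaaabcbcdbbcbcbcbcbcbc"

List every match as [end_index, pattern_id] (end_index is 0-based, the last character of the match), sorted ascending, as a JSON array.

Construct AC machine:
Trie (insert patterns):
  0='ε' goto b→1
  1='b' goto c→2  [P0 ends]
  2='bc' goto b→3
  3='bcb' goto c→4
  4='bcbc' goto ·  [P1 ends]

BFS fail/out derivation:
  n1('b'): parent n0 fail=0; on 'b' 0 → fail=0;  out {0}∪∅={0}
  n2('bc'): parent n1 fail=0; on 'c' 0 → fail=0;  out ∅∪∅=∅
  n3('bcb'): parent n2 fail=0; on 'b' 0 → fail=1;  out ∅∪{0}={0}
  n4('bcbc'): parent n3 fail=1; on 'c' 1 → fail=2;  out {1}∪∅={1}

Scan:
pos 0 'b': at 1  ** P0@[0:0]
pos 1 'c': at 2
pos 2 'b': at 3  ** P0@[2:2]
pos 3 'd': at 0 (fail-walked)
pos 4 'd': at 0
pos 5 'b': at 1  ** P0@[5:5]
pos 6 'c': at 2
pos 7 'b': at 3  ** P0@[7:7]
pos 8 'c': at 4  ** P1@[5:8]
pos 9 'c': at 0 (fail-walked)
pos 10 'b': at 1  ** P0@[10:10]
pos 11 'c': at 2
pos 12 'b': at 3  ** P0@[12:12]
pos 13 'c': at 4  ** P1@[10:13]
pos 14 'a': at 0 (fail-walked)
pos 15 'a': at 0
pos 16 'a': at 0
pos 17 'b': at 1  ** P0@[17:17]
pos 18 'c': at 2
pos 19 'b': at 3  ** P0@[19:19]
pos 20 'd': at 0 (fail-walked)
pos 21 'b': at 1  ** P0@[21:21]
pos 22 'b': at 1 (fail-walked)  ** P0@[22:22]
pos 23 'b': at 1 (fail-walked)  ** P0@[23:23]
pos 24 'b': at 1 (fail-walked)  ** P0@[24:24]
pos 25 'a': at 0 (fail-walked)
pos 26 'b': at 1  ** P0@[26:26]
pos 27 'd': at 0 (fail-walked)
pos 28 'a': at 0
pos 29 'b': at 1  ** P0@[29:29]
pos 30 'b': at 1 (fail-walked)  ** P0@[30:30]
pos 31 'b': at 1 (fail-walked)  ** P0@[31:31]
pos 32 'd': at 0 (fail-walked)
pos 33 'c': at 0
pos 34 'd': at 0
pos 35 'a': at 0
pos 36 'c': at 0
pos 37 'b': at 1  ** P0@[37:37]
pos 38 'c': at 2
pos 39 'b': at 3  ** P0@[39:39]
pos 40 'c': at 4  ** P1@[37:40]
pos 41 'b': at 3 (fail-walked)  ** P0@[41:41]
pos 42 'b': at 1 (fail-walked)  ** P0@[42:42]
pos 43 'c': at 2
pos 44 'b': at 3  ** P0@[44:44]
pos 45 'c': at 4  ** P1@[42:45]
pos 46 'b': at 3 (fail-walked)  ** P0@[46:46]
pos 47 'c': at 4  ** P1@[44:47]
pos 48 'b': at 3 (fail-walked)  ** P0@[48:48]
pos 49 'b': at 1 (fail-walked)  ** P0@[49:49]
pos 50 'd': at 0 (fail-walked)
pos 51 'b': at 1  ** P0@[51:51]
pos 52 'c': at 2
pos 53 'b': at 3  ** P0@[53:53]
pos 54 'c': at 4  ** P1@[51:54]
pos 55 'c': at 0 (fail-walked)
pos 56 'a': at 0
pos 57 'a': at 0
pos 58 'a': at 0
pos 59 'b': at 1  ** P0@[59:59]
pos 60 'c': at 2
pos 61 'b': at 3  ** P0@[61:61]
pos 62 'c': at 4  ** P1@[59:62]
pos 63 'd': at 0 (fail-walked)
pos 64 'b': at 1  ** P0@[64:64]
pos 65 'b': at 1 (fail-walked)  ** P0@[65:65]
pos 66 'c': at 2
pos 67 'b': at 3  ** P0@[67:67]
pos 68 'c': at 4  ** P1@[65:68]
pos 69 'b': at 3 (fail-walked)  ** P0@[69:69]
pos 70 'c': at 4  ** P1@[67:70]
pos 71 'b': at 3 (fail-walked)  ** P0@[71:71]
pos 72 'c': at 4  ** P1@[69:72]
pos 73 'b': at 3 (fail-walked)  ** P0@[73:73]
pos 74 'c': at 4  ** P1@[71:74]
pos 75 'b': at 3 (fail-walked)  ** P0@[75:75]
pos 76 'c': at 4  ** P1@[73:76]

Matches: [[0,0],[2,0],[5,0],[7,0],[8,1],[10,0],[12,0],[13,1],[17,0],[19,0],[21,0],[22,0],[23,0],[24,0],[26,0],[29,0],[30,0],[31,0],[37,0],[39,0],[40,1],[41,0],[42,0],[44,0],[45,1],[46,0],[47,1],[48,0],[49,0],[51,0],[53,0],[54,1],[59,0],[61,0],[62,1],[64,0],[65,0],[67,0],[68,1],[69,0],[70,1],[71,0],[72,1],[73,0],[74,1],[75,0],[76,1]]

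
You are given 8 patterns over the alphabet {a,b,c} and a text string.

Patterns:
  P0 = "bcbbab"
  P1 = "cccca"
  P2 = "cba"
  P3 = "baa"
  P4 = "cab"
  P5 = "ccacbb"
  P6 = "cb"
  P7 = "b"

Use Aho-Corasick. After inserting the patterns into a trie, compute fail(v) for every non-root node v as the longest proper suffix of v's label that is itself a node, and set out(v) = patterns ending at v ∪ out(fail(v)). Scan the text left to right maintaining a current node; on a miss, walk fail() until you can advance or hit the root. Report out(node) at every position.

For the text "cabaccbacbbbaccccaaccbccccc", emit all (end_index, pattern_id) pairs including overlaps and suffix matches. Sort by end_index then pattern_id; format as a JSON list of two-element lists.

Build automaton:
Trie nodes:
  n0 'ε': b→1 c→7
  n1 'b': a→14 c→2  [P7 ends]
  n2 'bc': b→3
  n3 'bcb': b→4
  n4 'bcbb': a→5
  n5 'bcbba': b→6
  n6 'bcbbab': ·  [P0 ends]
  n7 'c': a→16 b→12 c→8
  n8 'cc': a→18 c→9
  n9 'ccc': c→10
  n10 'cccc': a→11
  n11 'cccca': ·  [P1 ends]
  n12 'cb': a→13  [P6 ends]
  n13 'cba': ·  [P2 ends]
  n14 'ba': a→15
  n15 'baa': ·  [P3 ends]
  n16 'ca': b→17
  n17 'cab': ·  [P4 ends]
  n18 'cca': c→19
  n19 'ccac': b→20
  n20 'ccacb': b→21
  n21 'ccacbb': ·  [P5 ends]

BFS fail/out derivation:
  fail(1) 'b': from fail(0)=0 chase 'b': 0 ⇒ 0;  out={7}∪out(0)={7}
  fail(7) 'c': from fail(0)=0 chase 'c': 0 ⇒ 0;  out=∅∪out(0)=∅
  fail(2) 'bc': from fail(1)=0 chase 'c': 0 ⇒ 7;  out=∅∪out(7)=∅
  fail(8) 'cc': from fail(7)=0 chase 'c': 0 ⇒ 7;  out=∅∪out(7)=∅
  fail(12) 'cb': from fail(7)=0 chase 'b': 0 ⇒ 1;  out={6}∪out(1)={6,7}
  fail(14) 'ba': from fail(1)=0 chase 'a': 0 ⇒ 0;  out=∅∪out(0)=∅
  fail(16) 'ca': from fail(7)=0 chase 'a': 0 ⇒ 0;  out=∅∪out(0)=∅
  fail(3) 'bcb': from fail(2)=7 chase 'b': 7 ⇒ 12;  out=∅∪out(12)={6,7}
  fail(9) 'ccc': from fail(8)=7 chase 'c': 7 ⇒ 8;  out=∅∪out(8)=∅
  fail(13) 'cba': from fail(12)=1 chase 'a': 1 ⇒ 14;  out={2}∪out(14)={2}
  fail(15) 'baa': from fail(14)=0 chase 'a': 0 ⇒ 0;  out={3}∪out(0)={3}
  fail(17) 'cab': from fail(16)=0 chase 'b': 0 ⇒ 1;  out={4}∪out(1)={4,7}
  fail(18) 'cca': from fail(8)=7 chase 'a': 7 ⇒ 16;  out=∅∪out(16)=∅
  fail(4) 'bcbb': from fail(3)=12 chase 'b': 12→1→0 ⇒ 1;  out=∅∪out(1)={7}
  fail(10) 'cccc': from fail(9)=8 chase 'c': 8 ⇒ 9;  out=∅∪out(9)=∅
  fail(19) 'ccac': from fail(18)=16 chase 'c': 16→0 ⇒ 7;  out=∅∪out(7)=∅
  fail(5) 'bcbba': from fail(4)=1 chase 'a': 1 ⇒ 14;  out=∅∪out(14)=∅
  fail(11) 'cccca': from fail(10)=9 chase 'a': 9→8 ⇒ 18;  out={1}∪out(18)={1}
  fail(20) 'ccacb': from fail(19)=7 chase 'b': 7 ⇒ 12;  out=∅∪out(12)={6,7}
  fail(6) 'bcbbab': from fail(5)=14 chase 'b': 14→0 ⇒ 1;  out={0}∪out(1)={0,7}
  fail(21) 'ccacbb': from fail(20)=12 chase 'b': 12→1→0 ⇒ 1;  out={5}∪out(1)={5,7}

Run:
[0] read 'c'  n0⇒n7
[1] read 'a'  n7⇒n16
[2] read 'b'  n16⇒n17  emit P4@[0:2],P7@[2:2]
[3] read 'a'  n17⇒n14 (via fail)
[4] read 'c'  n14⇒n7 (via fail)
[5] read 'c'  n7⇒n8
[6] read 'b'  n8⇒n12 (via fail)  emit P6@[5:6],P7@[6:6]
[7] read 'a'  n12⇒n13  emit P2@[5:7]
[8] read 'c'  n13⇒n7 (via fail)
[9] read 'b'  n7⇒n12  emit P6@[8:9],P7@[9:9]
[10] read 'b'  n12⇒n1 (via fail)  emit P7@[10:10]
[11] read 'b'  n1⇒n1 (via fail)  emit P7@[11:11]
[12] read 'a'  n1⇒n14
[13] read 'c'  n14⇒n7 (via fail)
[14] read 'c'  n7⇒n8
[15] read 'c'  n8⇒n9
[16] read 'c'  n9⇒n10
[17] read 'a'  n10⇒n11  emit P1@[13:17]
[18] read 'a'  n11⇒n0 (via fail)
[19] read 'c'  n0⇒n7
[20] read 'c'  n7⇒n8
[21] read 'b'  n8⇒n12 (via fail)  emit P6@[20:21],P7@[21:21]
[22] read 'c'  n12⇒n2 (via fail)
[23] read 'c'  n2⇒n8 (via fail)
[24] read 'c'  n8⇒n9
[25] read 'c'  n9⇒n10
[26] read 'c'  n10⇒n10 (via fail)

Matches: [[2,4],[2,7],[6,6],[6,7],[7,2],[9,6],[9,7],[10,7],[11,7],[17,1],[21,6],[21,7]]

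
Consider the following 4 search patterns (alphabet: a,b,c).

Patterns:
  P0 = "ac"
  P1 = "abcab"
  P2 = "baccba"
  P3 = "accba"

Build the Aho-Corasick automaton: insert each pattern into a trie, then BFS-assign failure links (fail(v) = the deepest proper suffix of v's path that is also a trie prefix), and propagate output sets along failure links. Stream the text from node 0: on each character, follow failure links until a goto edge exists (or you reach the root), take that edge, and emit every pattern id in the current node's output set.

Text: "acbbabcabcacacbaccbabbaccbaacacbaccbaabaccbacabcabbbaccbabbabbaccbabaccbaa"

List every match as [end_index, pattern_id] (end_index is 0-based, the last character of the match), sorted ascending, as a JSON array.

Build automaton:
Trie nodes:
  n0 'ε': a→1 b→7
  n1 'a': b→3 c→2
  n2 'ac': c→13  ←P0
  n3 'ab': c→4
  n4 'abc': a→5
  n5 'abca': b→6
  n6 'abcab': ·  ←P1
  n7 'b': a→8
  n8 'ba': c→9
  n9 'bac': c→10
  n10 'bacc': b→11
  n11 'baccb': a→12
  n12 'baccba': ·  ←P2
  n13 'acc': b→14
  n14 'accb': a→15
  n15 'accba': ·  ←P3

BFS fail/out derivation:
  fail(1) 'a': from fail(0)=0 chase 'a': 0 ⇒ 0;  out=∅∪out(0)=∅
  fail(7) 'b': from fail(0)=0 chase 'b': 0 ⇒ 0;  out=∅∪out(0)=∅
  fail(2) 'ac': from fail(1)=0 chase 'c': 0 ⇒ 0;  out={0}∪out(0)={0}
  fail(3) 'ab': from fail(1)=0 chase 'b': 0 ⇒ 7;  out=∅∪out(7)=∅
  fail(8) 'ba': from fail(7)=0 chase 'a': 0 ⇒ 1;  out=∅∪out(1)=∅
  fail(4) 'abc': from fail(3)=7 chase 'c': 7→0 ⇒ 0;  out=∅∪out(0)=∅
  fail(9) 'bac': from fail(8)=1 chase 'c': 1 ⇒ 2;  out=∅∪out(2)={0}
  fail(13) 'acc': from fail(2)=0 chase 'c': 0 ⇒ 0;  out=∅∪out(0)=∅
  fail(5) 'abca': from fail(4)=0 chase 'a': 0 ⇒ 1;  out=∅∪out(1)=∅
  fail(10) 'bacc': from fail(9)=2 chase 'c': 2 ⇒ 13;  out=∅∪out(13)=∅
  fail(14) 'accb': from fail(13)=0 chase 'b': 0 ⇒ 7;  out=∅∪out(7)=∅
  fail(6) 'abcab': from fail(5)=1 chase 'b': 1 ⇒ 3;  out={1}∪out(3)={1}
  fail(11) 'baccb': from fail(10)=13 chase 'b': 13 ⇒ 14;  out=∅∪out(14)=∅
  fail(15) 'accba': from fail(14)=7 chase 'a': 7 ⇒ 8;  out={3}∪out(8)={3}
  fail(12) 'baccba': from fail(11)=14 chase 'a': 14 ⇒ 15;  out={2}∪out(15)={2,3}

Scan:
pos 0 'a': at 1
pos 1 'c': at 2  emit P0@[0:1]
pos 2 'b': at 7 (via fail)
pos 3 'b': at 7 (via fail)
pos 4 'a': at 8
pos 5 'b': at 3 (via fail)
pos 6 'c': at 4
pos 7 'a': at 5
pos 8 'b': at 6  emit P1@[4:8]
pos 9 'c': at 4 (via fail)
pos 10 'a': at 5
pos 11 'c': at 2 (via fail)  emit P0@[10:11]
pos 12 'a': at 1 (via fail)
pos 13 'c': at 2  emit P0@[12:13]
pos 14 'b': at 7 (via fail)
pos 15 'a': at 8
pos 16 'c': at 9  emit P0@[15:16]
pos 17 'c': at 10
pos 18 'b': at 11
pos 19 'a': at 12  emit P2@[14:19],P3@[15:19]
pos 20 'b': at 3 (via fail)
pos 21 'b': at 7 (via fail)
pos 22 'a': at 8
pos 23 'c': at 9  emit P0@[22:23]
pos 24 'c': at 10
pos 25 'b': at 11
pos 26 'a': at 12  emit P2@[21:26],P3@[22:26]
pos 27 'a': at 1 (via fail)
pos 28 'c': at 2  emit P0@[27:28]
pos 29 'a': at 1 (via fail)
pos 30 'c': at 2  emit P0@[29:30]
pos 31 'b': at 7 (via fail)
pos 32 'a': at 8
pos 33 'c': at 9  emit P0@[32:33]
pos 34 'c': at 10
pos 35 'b': at 11
pos 36 'a': at 12  emit P2@[31:36],P3@[32:36]
pos 37 'a': at 1 (via fail)
pos 38 'b': at 3
pos 39 'a': at 8 (via fail)
pos 40 'c': at 9  emit P0@[39:40]
pos 41 'c': at 10
pos 42 'b': at 11
pos 43 'a': at 12  emit P2@[38:43],P3@[39:43]
pos 44 'c': at 9 (via fail)  emit P0@[43:44]
pos 45 'a': at 1 (via fail)
pos 46 'b': at 3
pos 47 'c': at 4
pos 48 'a': at 5
pos 49 'b': at 6  emit P1@[45:49]
pos 50 'b': at 7 (via fail)
pos 51 'b': at 7 (via fail)
pos 52 'a': at 8
pos 53 'c': at 9  emit P0@[52:53]
pos 54 'c': at 10
pos 55 'b': at 11
pos 56 'a': at 12  emit P2@[51:56],P3@[52:56]
pos 57 'b': at 3 (via fail)
pos 58 'b': at 7 (via fail)
pos 59 'a': at 8
pos 60 'b': at 3 (via fail)
pos 61 'b': at 7 (via fail)
pos 62 'a': at 8
pos 63 'c': at 9  emit P0@[62:63]
pos 64 'c': at 10
pos 65 'b': at 11
pos 66 'a': at 12  emit P2@[61:66],P3@[62:66]
pos 67 'b': at 3 (via fail)
pos 68 'a': at 8 (via fail)
pos 69 'c': at 9  emit P0@[68:69]
pos 70 'c': at 10
pos 71 'b': at 11
pos 72 'a': at 12  emit P2@[67:72],P3@[68:72]
pos 73 'a': at 1 (via fail)

Matches: [[1,0],[8,1],[11,0],[13,0],[16,0],[19,2],[19,3],[23,0],[26,2],[26,3],[28,0],[30,0],[33,0],[36,2],[36,3],[40,0],[43,2],[43,3],[44,0],[49,1],[53,0],[56,2],[56,3],[63,0],[66,2],[66,3],[69,0],[72,2],[72,3]]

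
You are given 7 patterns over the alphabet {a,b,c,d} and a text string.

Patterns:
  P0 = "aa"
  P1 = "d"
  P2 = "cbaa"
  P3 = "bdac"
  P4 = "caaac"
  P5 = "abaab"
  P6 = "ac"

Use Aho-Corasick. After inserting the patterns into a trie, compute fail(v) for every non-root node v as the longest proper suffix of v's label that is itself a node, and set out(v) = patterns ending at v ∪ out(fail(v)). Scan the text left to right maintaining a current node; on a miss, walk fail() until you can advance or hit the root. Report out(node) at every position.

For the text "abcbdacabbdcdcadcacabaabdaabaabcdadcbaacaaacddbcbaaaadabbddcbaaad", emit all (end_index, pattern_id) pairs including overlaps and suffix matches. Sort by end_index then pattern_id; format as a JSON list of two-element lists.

Build:
Trie (insert patterns):
  n0 'ε': a→1 b→8 c→4 d→3
  n1 'a': a→2 b→16 c→20
  n2 'aa': ·  [P0 ends]
  n3 'd': ·  [P1 ends]
  n4 'c': a→12 b→5
  n5 'cb': a→6
  n6 'cba': a→7
  n7 'cbaa': ·  [P2 ends]
  n8 'b': d→9
  n9 'bd': a→10
  n10 'bda': c→11
  n11 'bdac': ·  [P3 ends]
  n12 'ca': a→13
  n13 'caa': a→14
  n14 'caaa': c→15
  n15 'caaac': ·  [P4 ends]
  n16 'ab': a→17
  n17 'aba': a→18
  n18 'abaa': b→19
  n19 'abaab': ·  [P5 ends]
  n20 'ac': ·  [P6 ends]

Failure links (BFS by depth):
  n1('a'): parent n0 fail=0; on 'a' 0 → fail=0;  out ∅∪∅=∅
  n3('d'): parent n0 fail=0; on 'd' 0 → fail=0;  out {1}∪∅={1}
  n4('c'): parent n0 fail=0; on 'c' 0 → fail=0;  out ∅∪∅=∅
  n8('b'): parent n0 fail=0; on 'b' 0 → fail=0;  out ∅∪∅=∅
  n2('aa'): parent n1 fail=0; on 'a' 0 → fail=1;  out {0}∪∅={0}
  n5('cb'): parent n4 fail=0; on 'b' 0 → fail=8;  out ∅∪∅=∅
  n9('bd'): parent n8 fail=0; on 'd' 0 → fail=3;  out ∅∪{1}={1}
  n12('ca'): parent n4 fail=0; on 'a' 0 → fail=1;  out ∅∪∅=∅
  n16('ab'): parent n1 fail=0; on 'b' 0 → fail=8;  out ∅∪∅=∅
  n20('ac'): parent n1 fail=0; on 'c' 0 → fail=4;  out {6}∪∅={6}
  n6('cba'): parent n5 fail=8; on 'a' 8→0 → fail=1;  out ∅∪∅=∅
  n10('bda'): parent n9 fail=3; on 'a' 3→0 → fail=1;  out ∅∪∅=∅
  n13('caa'): parent n12 fail=1; on 'a' 1 → fail=2;  out ∅∪{0}={0}
  n17('aba'): parent n16 fail=8; on 'a' 8→0 → fail=1;  out ∅∪∅=∅
  n7('cbaa'): parent n6 fail=1; on 'a' 1 → fail=2;  out {2}∪{0}={0,2}
  n11('bdac'): parent n10 fail=1; on 'c' 1 → fail=20;  out {3}∪{6}={3,6}
  n14('caaa'): parent n13 fail=2; on 'a' 2→1 → fail=2;  out ∅∪{0}={0}
  n18('abaa'): parent n17 fail=1; on 'a' 1 → fail=2;  out ∅∪{0}={0}
  n15('caaac'): parent n14 fail=2; on 'c' 2→1 → fail=20;  out {4}∪{6}={4,6}
  n19('abaab'): parent n18 fail=2; on 'b' 2→1 → fail=16;  out {5}∪∅={5}

Text stream:
i=0 'a': node 0→1
i=1 'b': node 1→16
i=2 'c': node 16→4 ·f
i=3 'b': node 4→5
i=4 'd': node 5→9 ·f  → match P1@[4:4]
i=5 'a': node 9→10
i=6 'c': node 10→11  → match P3@[3:6],P6@[5:6]
i=7 'a': node 11→12 ·f
i=8 'b': node 12→16 ·f
i=9 'b': node 16→8 ·f
i=10 'd': node 8→9  → match P1@[10:10]
i=11 'c': node 9→4 ·f
i=12 'd': node 4→3 ·f  → match P1@[12:12]
i=13 'c': node 3→4 ·f
i=14 'a': node 4→12
i=15 'd': node 12→3 ·f  → match P1@[15:15]
i=16 'c': node 3→4 ·f
i=17 'a': node 4→12
i=18 'c': node 12→20 ·f  → match P6@[17:18]
i=19 'a': node 20→12 ·f
i=20 'b': node 12→16 ·f
i=21 'a': node 16→17
i=22 'a': node 17→18  → match P0@[21:22]
i=23 'b': node 18→19  → match P5@[19:23]
i=24 'd': node 19→9 ·f  → match P1@[24:24]
i=25 'a': node 9→10
i=26 'a': node 10→2 ·f  → match P0@[25:26]
i=27 'b': node 2→16 ·f
i=28 'a': node 16→17
i=29 'a': node 17→18  → match P0@[28:29]
i=30 'b': node 18→19  → match P5@[26:30]
i=31 'c': node 19→4 ·f
i=32 'd': node 4→3 ·f  → match P1@[32:32]
i=33 'a': node 3→1 ·f
i=34 'd': node 1→3 ·f  → match P1@[34:34]
i=35 'c': node 3→4 ·f
i=36 'b': node 4→5
i=37 'a': node 5→6
i=38 'a': node 6→7  → match P0@[37:38],P2@[35:38]
i=39 'c': node 7→20 ·f  → match P6@[38:39]
i=40 'a': node 20→12 ·f
i=41 'a': node 12→13  → match P0@[40:41]
i=42 'a': node 13→14  → match P0@[41:42]
i=43 'c': node 14→15  → match P4@[39:43],P6@[42:43]
i=44 'd': node 15→3 ·f  → match P1@[44:44]
i=45 'd': node 3→3 ·f  → match P1@[45:45]
i=46 'b': node 3→8 ·f
i=47 'c': node 8→4 ·f
i=48 'b': node 4→5
i=49 'a': node 5→6
i=50 'a': node 6→7  → match P0@[49:50],P2@[47:50]
i=51 'a': node 7→2 ·f  → match P0@[50:51]
i=52 'a': node 2→2 ·f  → match P0@[51:52]
i=53 'd': node 2→3 ·f  → match P1@[53:53]
i=54 'a': node 3→1 ·f
i=55 'b': node 1→16
i=56 'b': node 16→8 ·f
i=57 'd': node 8→9  → match P1@[57:57]
i=58 'd': node 9→3 ·f  → match P1@[58:58]
i=59 'c': node 3→4 ·f
i=60 'b': node 4→5
i=61 'a': node 5→6
i=62 'a': node 6→7  → match P0@[61:62],P2@[59:62]
i=63 'a': node 7→2 ·f  → match P0@[62:63]
i=64 'd': node 2→3 ·f  → match P1@[64:64]

Matches: [[4,1],[6,3],[6,6],[10,1],[12,1],[15,1],[18,6],[22,0],[23,5],[24,1],[26,0],[29,0],[30,5],[32,1],[34,1],[38,0],[38,2],[39,6],[41,0],[42,0],[43,4],[43,6],[44,1],[45,1],[50,0],[50,2],[51,0],[52,0],[53,1],[57,1],[58,1],[62,0],[62,2],[63,0],[64,1]]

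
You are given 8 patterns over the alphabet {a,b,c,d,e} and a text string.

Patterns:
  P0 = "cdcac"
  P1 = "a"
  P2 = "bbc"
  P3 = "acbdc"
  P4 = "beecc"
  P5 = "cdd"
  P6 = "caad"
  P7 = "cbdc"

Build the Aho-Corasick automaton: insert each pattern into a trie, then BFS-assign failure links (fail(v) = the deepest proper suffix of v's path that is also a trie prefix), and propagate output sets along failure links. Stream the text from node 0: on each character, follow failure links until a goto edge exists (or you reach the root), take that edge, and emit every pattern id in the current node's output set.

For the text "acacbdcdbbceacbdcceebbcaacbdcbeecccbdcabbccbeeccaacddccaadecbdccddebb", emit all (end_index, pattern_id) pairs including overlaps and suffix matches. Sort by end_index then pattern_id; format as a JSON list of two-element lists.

Construct AC machine:
Trie nodes:
  n0 'ε': a→6 b→7 c→1
  n1 'c': a→19 b→22 d→2
  n2 'cd': c→3 d→18
  n3 'cdc': a→4
  n4 'cdca': c→5
  n5 'cdcac': ·  [P0 ends]
  n6 'a': c→10  [P1 ends]
  n7 'b': b→8 e→14
  n8 'bb': c→9
  n9 'bbc': ·  [P2 ends]
  n10 'ac': b→11
  n11 'acb': d→12
  n12 'acbd': c→13
  n13 'acbdc': ·  [P3 ends]
  n14 'be': e→15
  n15 'bee': c→16
  n16 'beec': c→17
  n17 'beecc': ·  [P4 ends]
  n18 'cdd': ·  [P5 ends]
  n19 'ca': a→20
  n20 'caa': d→21
  n21 'caad': ·  [P6 ends]
  n22 'cb': d→23
  n23 'cbd': c→24
  n24 'cbdc': ·  [P7 ends]

BFS fail/out derivation:
  n1('c'): parent n0 fail=0; on 'c' 0 → fail=0;  out ∅∪∅=∅
  n6('a'): parent n0 fail=0; on 'a' 0 → fail=0;  out {1}∪∅={1}
  n7('b'): parent n0 fail=0; on 'b' 0 → fail=0;  out ∅∪∅=∅
  n2('cd'): parent n1 fail=0; on 'd' 0 → fail=0;  out ∅∪∅=∅
  n8('bb'): parent n7 fail=0; on 'b' 0 → fail=7;  out ∅∪∅=∅
  n10('ac'): parent n6 fail=0; on 'c' 0 → fail=1;  out ∅∪∅=∅
  n14('be'): parent n7 fail=0; on 'e' 0 → fail=0;  out ∅∪∅=∅
  n19('ca'): parent n1 fail=0; on 'a' 0 → fail=6;  out ∅∪{1}={1}
  n22('cb'): parent n1 fail=0; on 'b' 0 → fail=7;  out ∅∪∅=∅
  n3('cdc'): parent n2 fail=0; on 'c' 0 → fail=1;  out ∅∪∅=∅
  n9('bbc'): parent n8 fail=7; on 'c' 7→0 → fail=1;  out {2}∪∅={2}
  n11('acb'): parent n10 fail=1; on 'b' 1 → fail=22;  out ∅∪∅=∅
  n15('bee'): parent n14 fail=0; on 'e' 0 → fail=0;  out ∅∪∅=∅
  n18('cdd'): parent n2 fail=0; on 'd' 0 → fail=0;  out {5}∪∅={5}
  n20('caa'): parent n19 fail=6; on 'a' 6→0 → fail=6;  out ∅∪{1}={1}
  n23('cbd'): parent n22 fail=7; on 'd' 7→0 → fail=0;  out ∅∪∅=∅
  n4('cdca'): parent n3 fail=1; on 'a' 1 → fail=19;  out ∅∪{1}={1}
  n12('acbd'): parent n11 fail=22; on 'd' 22 → fail=23;  out ∅∪∅=∅
  n16('beec'): parent n15 fail=0; on 'c' 0 → fail=1;  out ∅∪∅=∅
  n21('caad'): parent n20 fail=6; on 'd' 6→0 → fail=0;  out {6}∪∅={6}
  n24('cbdc'): parent n23 fail=0; on 'c' 0 → fail=1;  out {7}∪∅={7}
  n5('cdcac'): parent n4 fail=19; on 'c' 19→6 → fail=10;  out {0}∪∅={0}
  n13('acbdc'): parent n12 fail=23; on 'c' 23 → fail=24;  out {3}∪{7}={3,7}
  n17('beecc'): parent n16 fail=1; on 'c' 1→0 → fail=1;  out {4}∪∅={4}

Run:
[0] read 'a'  n0⇒n6  ** P1@[0:0]
[1] read 'c'  n6⇒n10
[2] read 'a'  n10⇒n19 ·f  ** P1@[2:2]
[3] read 'c'  n19⇒n10 ·f
[4] read 'b'  n10⇒n11
[5] read 'd'  n11⇒n12
[6] read 'c'  n12⇒n13  ** P3@[2:6],P7@[3:6]
[7] read 'd'  n13⇒n2 ·f
[8] read 'b'  n2⇒n7 ·f
[9] read 'b'  n7⇒n8
[10] read 'c'  n8⇒n9  ** P2@[8:10]
[11] read 'e'  n9⇒n0 ·f
[12] read 'a'  n0⇒n6  ** P1@[12:12]
[13] read 'c'  n6⇒n10
[14] read 'b'  n10⇒n11
[15] read 'd'  n11⇒n12
[16] read 'c'  n12⇒n13  ** P3@[12:16],P7@[13:16]
[17] read 'c'  n13⇒n1 ·f
[18] read 'e'  n1⇒n0 ·f
[19] read 'e'  n0⇒n0
[20] read 'b'  n0⇒n7
[21] read 'b'  n7⇒n8
[22] read 'c'  n8⇒n9  ** P2@[20:22]
[23] read 'a'  n9⇒n19 ·f  ** P1@[23:23]
[24] read 'a'  n19⇒n20  ** P1@[24:24]
[25] read 'c'  n20⇒n10 ·f
[26] read 'b'  n10⇒n11
[27] read 'd'  n11⇒n12
[28] read 'c'  n12⇒n13  ** P3@[24:28],P7@[25:28]
[29] read 'b'  n13⇒n22 ·f
[30] read 'e'  n22⇒n14 ·f
[31] read 'e'  n14⇒n15
[32] read 'c'  n15⇒n16
[33] read 'c'  n16⇒n17  ** P4@[29:33]
[34] read 'c'  n17⇒n1 ·f
[35] read 'b'  n1⇒n22
[36] read 'd'  n22⇒n23
[37] read 'c'  n23⇒n24  ** P7@[34:37]
[38] read 'a'  n24⇒n19 ·f  ** P1@[38:38]
[39] read 'b'  n19⇒n7 ·f
[40] read 'b'  n7⇒n8
[41] read 'c'  n8⇒n9  ** P2@[39:41]
[42] read 'c'  n9⇒n1 ·f
[43] read 'b'  n1⇒n22
[44] read 'e'  n22⇒n14 ·f
[45] read 'e'  n14⇒n15
[46] read 'c'  n15⇒n16
[47] read 'c'  n16⇒n17  ** P4@[43:47]
[48] read 'a'  n17⇒n19 ·f  ** P1@[48:48]
[49] read 'a'  n19⇒n20  ** P1@[49:49]
[50] read 'c'  n20⇒n10 ·f
[51] read 'd'  n10⇒n2 ·f
[52] read 'd'  n2⇒n18  ** P5@[50:52]
[53] read 'c'  n18⇒n1 ·f
[54] read 'c'  n1⇒n1 ·f
[55] read 'a'  n1⇒n19  ** P1@[55:55]
[56] read 'a'  n19⇒n20  ** P1@[56:56]
[57] read 'd'  n20⇒n21  ** P6@[54:57]
[58] read 'e'  n21⇒n0 ·f
[59] read 'c'  n0⇒n1
[60] read 'b'  n1⇒n22
[61] read 'd'  n22⇒n23
[62] read 'c'  n23⇒n24  ** P7@[59:62]
[63] read 'c'  n24⇒n1 ·f
[64] read 'd'  n1⇒n2
[65] read 'd'  n2⇒n18  ** P5@[63:65]
[66] read 'e'  n18⇒n0 ·f
[67] read 'b'  n0⇒n7
[68] read 'b'  n7⇒n8

All matches (sorted): [[0,1],[2,1],[6,3],[6,7],[10,2],[12,1],[16,3],[16,7],[22,2],[23,1],[24,1],[28,3],[28,7],[33,4],[37,7],[38,1],[41,2],[47,4],[48,1],[49,1],[52,5],[55,1],[56,1],[57,6],[62,7],[65,5]]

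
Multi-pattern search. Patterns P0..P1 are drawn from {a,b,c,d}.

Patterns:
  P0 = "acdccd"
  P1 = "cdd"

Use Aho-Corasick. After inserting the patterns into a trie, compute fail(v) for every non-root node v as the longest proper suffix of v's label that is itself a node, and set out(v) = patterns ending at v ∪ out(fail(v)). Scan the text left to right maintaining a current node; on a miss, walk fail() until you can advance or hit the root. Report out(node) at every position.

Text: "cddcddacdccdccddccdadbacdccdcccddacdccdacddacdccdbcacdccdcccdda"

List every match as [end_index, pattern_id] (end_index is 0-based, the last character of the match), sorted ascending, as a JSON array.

Construct AC machine:
Trie nodes:
  n0 'ε': a→1 c→7
  n1 'a': c→2
  n2 'ac': d→3
  n3 'acd': c→4
  n4 'acdc': c→5
  n5 'acdcc': d→6
  n6 'acdccd': ·  [P0 ends]
  n7 'c': d→8
  n8 'cd': d→9
  n9 'cdd': ·  [P1 ends]

BFS fail/out derivation:
  n1('a'): parent n0 fail=0; on 'a' 0 → fail=0;  out ∅∪∅=∅
  n7('c'): parent n0 fail=0; on 'c' 0 → fail=0;  out ∅∪∅=∅
  n2('ac'): parent n1 fail=0; on 'c' 0 → fail=7;  out ∅∪∅=∅
  n8('cd'): parent n7 fail=0; on 'd' 0 → fail=0;  out ∅∪∅=∅
  n3('acd'): parent n2 fail=7; on 'd' 7 → fail=8;  out ∅∪∅=∅
  n9('cdd'): parent n8 fail=0; on 'd' 0 → fail=0;  out {1}∪∅={1}
  n4('acdc'): parent n3 fail=8; on 'c' 8→0 → fail=7;  out ∅∪∅=∅
  n5('acdcc'): parent n4 fail=7; on 'c' 7→0 → fail=7;  out ∅∪∅=∅
  n6('acdccd'): parent n5 fail=7; on 'd' 7 → fail=8;  out {0}∪∅={0}

Run:
pos 0 'c': at 7
pos 1 'd': at 8
pos 2 'd': at 9  emit P1@[0:2]
pos 3 'c': at 7 ·f
pos 4 'd': at 8
pos 5 'd': at 9  emit P1@[3:5]
pos 6 'a': at 1 ·f
pos 7 'c': at 2
pos 8 'd': at 3
pos 9 'c': at 4
pos 10 'c': at 5
pos 11 'd': at 6  emit P0@[6:11]
pos 12 'c': at 7 ·f
pos 13 'c': at 7 ·f
pos 14 'd': at 8
pos 15 'd': at 9  emit P1@[13:15]
pos 16 'c': at 7 ·f
pos 17 'c': at 7 ·f
pos 18 'd': at 8
pos 19 'a': at 1 ·f
pos 20 'd': at 0 ·f
pos 21 'b': at 0
pos 22 'a': at 1
pos 23 'c': at 2
pos 24 'd': at 3
pos 25 'c': at 4
pos 26 'c': at 5
pos 27 'd': at 6  emit P0@[22:27]
pos 28 'c': at 7 ·f
pos 29 'c': at 7 ·f
pos 30 'c': at 7 ·f
pos 31 'd': at 8
pos 32 'd': at 9  emit P1@[30:32]
pos 33 'a': at 1 ·f
pos 34 'c': at 2
pos 35 'd': at 3
pos 36 'c': at 4
pos 37 'c': at 5
pos 38 'd': at 6  emit P0@[33:38]
pos 39 'a': at 1 ·f
pos 40 'c': at 2
pos 41 'd': at 3
pos 42 'd': at 9 ·f  emit P1@[40:42]
pos 43 'a': at 1 ·f
pos 44 'c': at 2
pos 45 'd': at 3
pos 46 'c': at 4
pos 47 'c': at 5
pos 48 'd': at 6  emit P0@[43:48]
pos 49 'b': at 0 ·f
pos 50 'c': at 7
pos 51 'a': at 1 ·f
pos 52 'c': at 2
pos 53 'd': at 3
pos 54 'c': at 4
pos 55 'c': at 5
pos 56 'd': at 6  emit P0@[51:56]
pos 57 'c': at 7 ·f
pos 58 'c': at 7 ·f
pos 59 'c': at 7 ·f
pos 60 'd': at 8
pos 61 'd': at 9  emit P1@[59:61]
pos 62 'a': at 1 ·f

All matches (sorted): [[2,1],[5,1],[11,0],[15,1],[27,0],[32,1],[38,0],[42,1],[48,0],[56,0],[61,1]]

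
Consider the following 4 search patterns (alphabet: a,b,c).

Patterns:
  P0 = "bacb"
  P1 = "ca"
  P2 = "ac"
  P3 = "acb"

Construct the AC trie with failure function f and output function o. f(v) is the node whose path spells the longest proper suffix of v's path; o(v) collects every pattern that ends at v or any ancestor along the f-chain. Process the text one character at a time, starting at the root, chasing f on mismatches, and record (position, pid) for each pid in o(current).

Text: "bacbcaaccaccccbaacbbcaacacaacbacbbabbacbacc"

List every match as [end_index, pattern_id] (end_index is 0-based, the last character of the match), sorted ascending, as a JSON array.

Construct AC machine:
Trie (insert patterns):
  0='ε' goto a→7 b→1 c→5
  1='b' goto a→2
  2='ba' goto c→3
  3='bac' goto b→4
  4='bacb' goto ·  ←P0
  5='c' goto a→6
  6='ca' goto ·  ←P1
  7='a' goto c→8
  8='ac' goto b→9  ←P2
  9='acb' goto ·  ←P3

BFS fail/out derivation:
  fail(1) 'b': from fail(0)=0 chase 'b': 0 ⇒ 0;  out=∅∪out(0)=∅
  fail(5) 'c': from fail(0)=0 chase 'c': 0 ⇒ 0;  out=∅∪out(0)=∅
  fail(7) 'a': from fail(0)=0 chase 'a': 0 ⇒ 0;  out=∅∪out(0)=∅
  fail(2) 'ba': from fail(1)=0 chase 'a': 0 ⇒ 7;  out=∅∪out(7)=∅
  fail(6) 'ca': from fail(5)=0 chase 'a': 0 ⇒ 7;  out={1}∪out(7)={1}
  fail(8) 'ac': from fail(7)=0 chase 'c': 0 ⇒ 5;  out={2}∪out(5)={2}
  fail(3) 'bac': from fail(2)=7 chase 'c': 7 ⇒ 8;  out=∅∪out(8)={2}
  fail(9) 'acb': from fail(8)=5 chase 'b': 5→0 ⇒ 1;  out={3}∪out(1)={3}
  fail(4) 'bacb': from fail(3)=8 chase 'b': 8 ⇒ 9;  out={0}∪out(9)={0,3}

Run:
i=0 'b': node 0→1
i=1 'a': node 1→2
i=2 'c': node 2→3  emit P2@[1:2]
i=3 'b': node 3→4  emit P0@[0:3],P3@[1:3]
i=4 'c': node 4→5 (via fail)
i=5 'a': node 5→6  emit P1@[4:5]
i=6 'a': node 6→7 (via fail)
i=7 'c': node 7→8  emit P2@[6:7]
i=8 'c': node 8→5 (via fail)
i=9 'a': node 5→6  emit P1@[8:9]
i=10 'c': node 6→8 (via fail)  emit P2@[9:10]
i=11 'c': node 8→5 (via fail)
i=12 'c': node 5→5 (via fail)
i=13 'c': node 5→5 (via fail)
i=14 'b': node 5→1 (via fail)
i=15 'a': node 1→2
i=16 'a': node 2→7 (via fail)
i=17 'c': node 7→8  emit P2@[16:17]
i=18 'b': node 8→9  emit P3@[16:18]
i=19 'b': node 9→1 (via fail)
i=20 'c': node 1→5 (via fail)
i=21 'a': node 5→6  emit P1@[20:21]
i=22 'a': node 6→7 (via fail)
i=23 'c': node 7→8  emit P2@[22:23]
i=24 'a': node 8→6 (via fail)  emit P1@[23:24]
i=25 'c': node 6→8 (via fail)  emit P2@[24:25]
i=26 'a': node 8→6 (via fail)  emit P1@[25:26]
i=27 'a': node 6→7 (via fail)
i=28 'c': node 7→8  emit P2@[27:28]
i=29 'b': node 8→9  emit P3@[27:29]
i=30 'a': node 9→2 (via fail)
i=31 'c': node 2→3  emit P2@[30:31]
i=32 'b': node 3→4  emit P0@[29:32],P3@[30:32]
i=33 'b': node 4→1 (via fail)
i=34 'a': node 1→2
i=35 'b': node 2→1 (via fail)
i=36 'b': node 1→1 (via fail)
i=37 'a': node 1→2
i=38 'c': node 2→3  emit P2@[37:38]
i=39 'b': node 3→4  emit P0@[36:39],P3@[37:39]
i=40 'a': node 4→2 (via fail)
i=41 'c': node 2→3  emit P2@[40:41]
i=42 'c': node 3→5 (via fail)

Result: [[2,2],[3,0],[3,3],[5,1],[7,2],[9,1],[10,2],[17,2],[18,3],[21,1],[23,2],[24,1],[25,2],[26,1],[28,2],[29,3],[31,2],[32,0],[32,3],[38,2],[39,0],[39,3],[41,2]]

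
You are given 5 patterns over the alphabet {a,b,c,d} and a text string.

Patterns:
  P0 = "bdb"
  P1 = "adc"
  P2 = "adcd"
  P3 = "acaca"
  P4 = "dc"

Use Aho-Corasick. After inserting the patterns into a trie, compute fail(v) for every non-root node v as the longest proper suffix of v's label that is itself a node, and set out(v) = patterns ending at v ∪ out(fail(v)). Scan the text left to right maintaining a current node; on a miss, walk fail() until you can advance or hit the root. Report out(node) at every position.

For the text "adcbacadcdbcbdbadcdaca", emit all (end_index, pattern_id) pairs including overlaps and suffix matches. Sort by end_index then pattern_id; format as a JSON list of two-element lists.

Build:
Trie (insert patterns):
  n0 'ε': a→4 b→1 d→12
  n1 'b': d→2
  n2 'bd': b→3
  n3 'bdb': ·  ←P0
  n4 'a': c→8 d→5
  n5 'ad': c→6
  n6 'adc': d→7  ←P1
  n7 'adcd': ·  ←P2
  n8 'ac': a→9
  n9 'aca': c→10
  n10 'acac': a→11
  n11 'acaca': ·  ←P3
  n12 'd': c→13
  n13 'dc': ·  ←P4

Failure links (BFS by depth):
  n1('b'): parent n0 fail=0; on 'b' 0 → fail=0;  out ∅∪∅=∅
  n4('a'): parent n0 fail=0; on 'a' 0 → fail=0;  out ∅∪∅=∅
  n12('d'): parent n0 fail=0; on 'd' 0 → fail=0;  out ∅∪∅=∅
  n2('bd'): parent n1 fail=0; on 'd' 0 → fail=12;  out ∅∪∅=∅
  n5('ad'): parent n4 fail=0; on 'd' 0 → fail=12;  out ∅∪∅=∅
  n8('ac'): parent n4 fail=0; on 'c' 0 → fail=0;  out ∅∪∅=∅
  n13('dc'): parent n12 fail=0; on 'c' 0 → fail=0;  out {4}∪∅={4}
  n3('bdb'): parent n2 fail=12; on 'b' 12→0 → fail=1;  out {0}∪∅={0}
  n6('adc'): parent n5 fail=12; on 'c' 12 → fail=13;  out {1}∪{4}={1,4}
  n9('aca'): parent n8 fail=0; on 'a' 0 → fail=4;  out ∅∪∅=∅
  n7('adcd'): parent n6 fail=13; on 'd' 13→0 → fail=12;  out {2}∪∅={2}
  n10('acac'): parent n9 fail=4; on 'c' 4 → fail=8;  out ∅∪∅=∅
  n11('acaca'): parent n10 fail=8; on 'a' 8 → fail=9;  out {3}∪∅={3}

Text stream:
pos 0 'a': at 4
pos 1 'd': at 5
pos 2 'c': at 6  emit P1@[0:2],P4@[1:2]
pos 3 'b': at 1 ·f
pos 4 'a': at 4 ·f
pos 5 'c': at 8
pos 6 'a': at 9
pos 7 'd': at 5 ·f
pos 8 'c': at 6  emit P1@[6:8],P4@[7:8]
pos 9 'd': at 7  emit P2@[6:9]
pos 10 'b': at 1 ·f
pos 11 'c': at 0 ·f
pos 12 'b': at 1
pos 13 'd': at 2
pos 14 'b': at 3  emit P0@[12:14]
pos 15 'a': at 4 ·f
pos 16 'd': at 5
pos 17 'c': at 6  emit P1@[15:17],P4@[16:17]
pos 18 'd': at 7  emit P2@[15:18]
pos 19 'a': at 4 ·f
pos 20 'c': at 8
pos 21 'a': at 9

Matches: [[2,1],[2,4],[8,1],[8,4],[9,2],[14,0],[17,1],[17,4],[18,2]]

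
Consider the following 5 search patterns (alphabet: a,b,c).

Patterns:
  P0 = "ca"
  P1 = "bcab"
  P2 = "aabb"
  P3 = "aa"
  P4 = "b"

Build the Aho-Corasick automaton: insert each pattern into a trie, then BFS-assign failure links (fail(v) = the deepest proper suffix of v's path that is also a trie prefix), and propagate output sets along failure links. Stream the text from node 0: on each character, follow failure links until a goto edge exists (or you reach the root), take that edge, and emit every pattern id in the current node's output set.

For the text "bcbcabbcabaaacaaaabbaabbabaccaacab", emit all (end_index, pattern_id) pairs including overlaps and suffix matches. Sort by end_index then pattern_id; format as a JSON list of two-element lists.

Construct AC machine:
Trie nodes:
  0='ε' goto a→7 b→3 c→1
  1='c' goto a→2
  2='ca' goto ·  ←P0
  3='b' goto c→4  ←P4
  4='bc' goto a→5
  5='bca' goto b→6
  6='bcab' goto ·  ←P1
  7='a' goto a→8
  8='aa' goto b→9  ←P3
  9='aab' goto b→10
  10='aabb' goto ·  ←P2

BFS fail/out derivation:
  fail(1) 'c': from fail(0)=0 chase 'c': 0 ⇒ 0;  out=∅∪out(0)=∅
  fail(3) 'b': from fail(0)=0 chase 'b': 0 ⇒ 0;  out={4}∪out(0)={4}
  fail(7) 'a': from fail(0)=0 chase 'a': 0 ⇒ 0;  out=∅∪out(0)=∅
  fail(2) 'ca': from fail(1)=0 chase 'a': 0 ⇒ 7;  out={0}∪out(7)={0}
  fail(4) 'bc': from fail(3)=0 chase 'c': 0 ⇒ 1;  out=∅∪out(1)=∅
  fail(8) 'aa': from fail(7)=0 chase 'a': 0 ⇒ 7;  out={3}∪out(7)={3}
  fail(5) 'bca': from fail(4)=1 chase 'a': 1 ⇒ 2;  out=∅∪out(2)={0}
  fail(9) 'aab': from fail(8)=7 chase 'b': 7→0 ⇒ 3;  out=∅∪out(3)={4}
  fail(6) 'bcab': from fail(5)=2 chase 'b': 2→7→0 ⇒ 3;  out={1}∪out(3)={1,4}
  fail(10) 'aabb': from fail(9)=3 chase 'b': 3→0 ⇒ 3;  out={2}∪out(3)={2,4}

Text stream:
i=0 'b': node 0→3  ** P4@[0:0]
i=1 'c': node 3→4
i=2 'b': node 4→3 (via fail)  ** P4@[2:2]
i=3 'c': node 3→4
i=4 'a': node 4→5  ** P0@[3:4]
i=5 'b': node 5→6  ** P1@[2:5],P4@[5:5]
i=6 'b': node 6→3 (via fail)  ** P4@[6:6]
i=7 'c': node 3→4
i=8 'a': node 4→5  ** P0@[7:8]
i=9 'b': node 5→6  ** P1@[6:9],P4@[9:9]
i=10 'a': node 6→7 (via fail)
i=11 'a': node 7→8  ** P3@[10:11]
i=12 'a': node 8→8 (via fail)  ** P3@[11:12]
i=13 'c': node 8→1 (via fail)
i=14 'a': node 1→2  ** P0@[13:14]
i=15 'a': node 2→8 (via fail)  ** P3@[14:15]
i=16 'a': node 8→8 (via fail)  ** P3@[15:16]
i=17 'a': node 8→8 (via fail)  ** P3@[16:17]
i=18 'b': node 8→9  ** P4@[18:18]
i=19 'b': node 9→10  ** P2@[16:19],P4@[19:19]
i=20 'a': node 10→7 (via fail)
i=21 'a': node 7→8  ** P3@[20:21]
i=22 'b': node 8→9  ** P4@[22:22]
i=23 'b': node 9→10  ** P2@[20:23],P4@[23:23]
i=24 'a': node 10→7 (via fail)
i=25 'b': node 7→3 (via fail)  ** P4@[25:25]
i=26 'a': node 3→7 (via fail)
i=27 'c': node 7→1 (via fail)
i=28 'c': node 1→1 (via fail)
i=29 'a': node 1→2  ** P0@[28:29]
i=30 'a': node 2→8 (via fail)  ** P3@[29:30]
i=31 'c': node 8→1 (via fail)
i=32 'a': node 1→2  ** P0@[31:32]
i=33 'b': node 2→3 (via fail)  ** P4@[33:33]

Matches: [[0,4],[2,4],[4,0],[5,1],[5,4],[6,4],[8,0],[9,1],[9,4],[11,3],[12,3],[14,0],[15,3],[16,3],[17,3],[18,4],[19,2],[19,4],[21,3],[22,4],[23,2],[23,4],[25,4],[29,0],[30,3],[32,0],[33,4]]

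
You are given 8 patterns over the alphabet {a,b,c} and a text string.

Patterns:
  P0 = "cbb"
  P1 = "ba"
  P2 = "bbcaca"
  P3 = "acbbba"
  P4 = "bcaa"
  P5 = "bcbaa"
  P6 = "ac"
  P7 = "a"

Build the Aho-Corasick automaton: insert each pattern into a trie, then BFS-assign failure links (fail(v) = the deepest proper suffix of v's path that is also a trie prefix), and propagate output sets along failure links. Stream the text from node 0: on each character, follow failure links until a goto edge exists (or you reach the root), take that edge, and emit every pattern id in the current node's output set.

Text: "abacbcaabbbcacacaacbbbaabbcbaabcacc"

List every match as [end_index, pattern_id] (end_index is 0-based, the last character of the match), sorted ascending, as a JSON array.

Build:
Trie (insert patterns):
  n0 'ε': a→11 b→4 c→1
  n1 'c': b→2
  n2 'cb': b→3
  n3 'cbb': ·  ←P0
  n4 'b': a→5 b→6 c→17
  n5 'ba': ·  ←P1
  n6 'bb': c→7
  n7 'bbc': a→8
  n8 'bbca': c→9
  n9 'bbcac': a→10
  n10 'bbcaca': ·  ←P2
  n11 'a': c→12  ←P7
  n12 'ac': b→13  ←P6
  n13 'acb': b→14
  n14 'acbb': b→15
  n15 'acbbb': a→16
  n16 'acbbba': ·  ←P3
  n17 'bc': a→18 b→20
  n18 'bca': a→19
  n19 'bcaa': ·  ←P4
  n20 'bcb': a→21
  n21 'bcba': a→22
  n22 'bcbaa': ·  ←P5

Failure links (BFS by depth):
  n1('c'): parent n0 fail=0; on 'c' 0 → fail=0;  out ∅∪∅=∅
  n4('b'): parent n0 fail=0; on 'b' 0 → fail=0;  out ∅∪∅=∅
  n11('a'): parent n0 fail=0; on 'a' 0 → fail=0;  out {7}∪∅={7}
  n2('cb'): parent n1 fail=0; on 'b' 0 → fail=4;  out ∅∪∅=∅
  n5('ba'): parent n4 fail=0; on 'a' 0 → fail=11;  out {1}∪{7}={1,7}
  n6('bb'): parent n4 fail=0; on 'b' 0 → fail=4;  out ∅∪∅=∅
  n12('ac'): parent n11 fail=0; on 'c' 0 → fail=1;  out {6}∪∅={6}
  n17('bc'): parent n4 fail=0; on 'c' 0 → fail=1;  out ∅∪∅=∅
  n3('cbb'): parent n2 fail=4; on 'b' 4 → fail=6;  out {0}∪∅={0}
  n7('bbc'): parent n6 fail=4; on 'c' 4 → fail=17;  out ∅∪∅=∅
  n13('acb'): parent n12 fail=1; on 'b' 1 → fail=2;  out ∅∪∅=∅
  n18('bca'): parent n17 fail=1; on 'a' 1→0 → fail=11;  out ∅∪{7}={7}
  n20('bcb'): parent n17 fail=1; on 'b' 1 → fail=2;  out ∅∪∅=∅
  n8('bbca'): parent n7 fail=17; on 'a' 17 → fail=18;  out ∅∪{7}={7}
  n14('acbb'): parent n13 fail=2; on 'b' 2 → fail=3;  out ∅∪{0}={0}
  n19('bcaa'): parent n18 fail=11; on 'a' 11→0 → fail=11;  out {4}∪{7}={4,7}
  n21('bcba'): parent n20 fail=2; on 'a' 2→4 → fail=5;  out ∅∪{1,7}={1,7}
  n9('bbcac'): parent n8 fail=18; on 'c' 18→11 → fail=12;  out ∅∪{6}={6}
  n15('acbbb'): parent n14 fail=3; on 'b' 3→6→4 → fail=6;  out ∅∪∅=∅
  n22('bcbaa'): parent n21 fail=5; on 'a' 5→11→0 → fail=11;  out {5}∪{7}={5,7}
  n10('bbcaca'): parent n9 fail=12; on 'a' 12→1→0 → fail=11;  out {2}∪{7}={2,7}
  n16('acbbba'): parent n15 fail=6; on 'a' 6→4 → fail=5;  out {3}∪{1,7}={1,3,7}

Text stream:
[0] read 'a'  n0⇒n11  emit P7@[0:0]
[1] read 'b'  n11⇒n4 (fail-walked)
[2] read 'a'  n4⇒n5  emit P1@[1:2],P7@[2:2]
[3] read 'c'  n5⇒n12 (fail-walked)  emit P6@[2:3]
[4] read 'b'  n12⇒n13
[5] read 'c'  n13⇒n17 (fail-walked)
[6] read 'a'  n17⇒n18  emit P7@[6:6]
[7] read 'a'  n18⇒n19  emit P4@[4:7],P7@[7:7]
[8] read 'b'  n19⇒n4 (fail-walked)
[9] read 'b'  n4⇒n6
[10] read 'b'  n6⇒n6 (fail-walked)
[11] read 'c'  n6⇒n7
[12] read 'a'  n7⇒n8  emit P7@[12:12]
[13] read 'c'  n8⇒n9  emit P6@[12:13]
[14] read 'a'  n9⇒n10  emit P2@[9:14],P7@[14:14]
[15] read 'c'  n10⇒n12 (fail-walked)  emit P6@[14:15]
[16] read 'a'  n12⇒n11 (fail-walked)  emit P7@[16:16]
[17] read 'a'  n11⇒n11 (fail-walked)  emit P7@[17:17]
[18] read 'c'  n11⇒n12  emit P6@[17:18]
[19] read 'b'  n12⇒n13
[20] read 'b'  n13⇒n14  emit P0@[18:20]
[21] read 'b'  n14⇒n15
[22] read 'a'  n15⇒n16  emit P1@[21:22],P3@[17:22],P7@[22:22]
[23] read 'a'  n16⇒n11 (fail-walked)  emit P7@[23:23]
[24] read 'b'  n11⇒n4 (fail-walked)
[25] read 'b'  n4⇒n6
[26] read 'c'  n6⇒n7
[27] read 'b'  n7⇒n20 (fail-walked)
[28] read 'a'  n20⇒n21  emit P1@[27:28],P7@[28:28]
[29] read 'a'  n21⇒n22  emit P5@[25:29],P7@[29:29]
[30] read 'b'  n22⇒n4 (fail-walked)
[31] read 'c'  n4⇒n17
[32] read 'a'  n17⇒n18  emit P7@[32:32]
[33] read 'c'  n18⇒n12 (fail-walked)  emit P6@[32:33]
[34] read 'c'  n12⇒n1 (fail-walked)

Matches: [[0,7],[2,1],[2,7],[3,6],[6,7],[7,4],[7,7],[12,7],[13,6],[14,2],[14,7],[15,6],[16,7],[17,7],[18,6],[20,0],[22,1],[22,3],[22,7],[23,7],[28,1],[28,7],[29,5],[29,7],[32,7],[33,6]]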